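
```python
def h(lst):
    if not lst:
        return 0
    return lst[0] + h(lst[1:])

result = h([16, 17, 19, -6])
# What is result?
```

16 + 17 + 19 + (-6) + 0 = 46

Answer: 46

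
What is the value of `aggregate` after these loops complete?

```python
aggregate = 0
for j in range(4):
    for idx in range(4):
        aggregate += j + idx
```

Sum of all j+idx for j,idx in 4x4
`aggregate` takes the values: 0 → 1 → 3 → 6 → 7 → 9 → 12 → 16 → 18 → 21 → 25 → 30 → 33 → 37 → 42 → 48

Answer: 48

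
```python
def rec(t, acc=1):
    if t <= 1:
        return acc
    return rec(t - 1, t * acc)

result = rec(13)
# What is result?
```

Accumulator trace (n, acc): (13, 1) -> (12, 13) -> (11, 156) -> (10, 1716) -> (9, 17160) -> (8, 154440) -> (7, 1235520) -> (6, 8648640) -> (5, 51891840) -> (4, 259459200) -> (3, 1037836800) -> (2, 3113510400) -> (1, 6227020800) -> return 6227020800

Answer: 6227020800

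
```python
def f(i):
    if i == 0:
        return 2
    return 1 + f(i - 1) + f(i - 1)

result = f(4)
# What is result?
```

f(i) = 1 + 2·f(i-1), f(0)=2. Closed form: (2+1)·2^4 - 1 = 47.

Answer: 47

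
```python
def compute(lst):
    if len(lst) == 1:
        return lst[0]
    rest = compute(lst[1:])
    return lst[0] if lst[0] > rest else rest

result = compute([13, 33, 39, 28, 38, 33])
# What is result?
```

Recursive max over [13, 33, 39, 28, 38, 33] = 39

Answer: 39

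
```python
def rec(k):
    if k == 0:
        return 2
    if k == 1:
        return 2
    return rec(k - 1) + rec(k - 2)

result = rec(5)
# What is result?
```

Build up from base cases: rec(0)=2, rec(1)=2, rec(2)=4, rec(3)=6, rec(4)=10, rec(5)=16

Answer: 16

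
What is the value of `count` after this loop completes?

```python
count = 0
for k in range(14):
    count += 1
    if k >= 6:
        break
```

Loop breaks when k reaches 6, count is 7
`count` takes the values: 0 → 1 → 2 → 3 → 4 → 5 → 6 → 7

Answer: 7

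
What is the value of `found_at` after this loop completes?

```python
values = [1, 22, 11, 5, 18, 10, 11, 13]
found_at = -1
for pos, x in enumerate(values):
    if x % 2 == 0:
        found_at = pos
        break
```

First even number index in [1, 22, 11, 5, 18, 10, 11, 13]
`found_at` takes the values: -1 → 1

Answer: 1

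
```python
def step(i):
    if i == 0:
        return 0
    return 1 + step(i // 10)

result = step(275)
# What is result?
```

Count of digits of 275: 3

Answer: 3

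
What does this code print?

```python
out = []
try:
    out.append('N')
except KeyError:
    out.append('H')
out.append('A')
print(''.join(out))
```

Execution trace: 'N' (try body, no exception) → 'A' (after the try/except). Output: NA

Answer: NA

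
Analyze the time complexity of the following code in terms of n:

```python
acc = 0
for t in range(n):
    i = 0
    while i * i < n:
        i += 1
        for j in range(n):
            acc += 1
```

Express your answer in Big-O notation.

Each loop level contributes: n × √n × n. Multiplying the contributions gives O(n^2√n).

Answer: O(n^2√n)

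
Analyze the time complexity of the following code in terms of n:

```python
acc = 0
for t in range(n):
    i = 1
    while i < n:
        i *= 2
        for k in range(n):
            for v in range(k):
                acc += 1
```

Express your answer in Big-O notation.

Each loop level contributes: n × log n × n × n. Multiplying the contributions gives O(n^3 log n).

Answer: O(n^3 log n)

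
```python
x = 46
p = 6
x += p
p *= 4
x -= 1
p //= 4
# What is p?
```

Trace:
`x = 46` → x = 46
`p = 6` → p = 6
`x += p` → x = 52
`p *= 4` → p = 24
`x -= 1` → x = 51
`p //= 4` → p = 6
So p = 6

Answer: 6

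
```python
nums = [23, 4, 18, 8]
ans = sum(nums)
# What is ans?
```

Trace:
`nums = [23, 4, 18, 8]` → nums = [23, 4, 18, 8]
`ans = sum(nums)` → ans = 53
So ans = 53

Answer: 53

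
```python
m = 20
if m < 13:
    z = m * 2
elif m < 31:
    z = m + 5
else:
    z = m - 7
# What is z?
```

Trace:
`m = 20` → m = 20
`if m < 13: ...` → m < 13 is False, m < 31 is True → z = 25
So z = 25

Answer: 25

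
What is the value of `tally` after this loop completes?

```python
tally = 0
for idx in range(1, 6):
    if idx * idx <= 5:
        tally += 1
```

Count numbers where idx² ≤ 5
`tally` takes the values: 0 → 1 → 2

Answer: 2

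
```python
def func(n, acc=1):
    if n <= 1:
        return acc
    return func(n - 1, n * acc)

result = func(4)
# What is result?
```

Accumulator trace (n, acc): (4, 1) -> (3, 4) -> (2, 12) -> (1, 24) -> return 24

Answer: 24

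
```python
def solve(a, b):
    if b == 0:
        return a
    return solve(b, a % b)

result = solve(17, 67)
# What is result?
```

solve(17, 67) -> solve(67, 17) -> solve(17, 16) -> solve(16, 1) -> solve(1, 0) -> 1

Answer: 1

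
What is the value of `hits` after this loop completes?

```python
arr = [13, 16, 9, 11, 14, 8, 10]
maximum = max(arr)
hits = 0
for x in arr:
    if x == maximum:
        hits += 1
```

Count of max value 16 in [13, 16, 9, 11, 14, 8, 10]
`hits` takes the values: 0 → 1

Answer: 1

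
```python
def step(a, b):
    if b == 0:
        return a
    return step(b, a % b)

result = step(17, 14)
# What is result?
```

step(17, 14) -> step(14, 3) -> step(3, 2) -> step(2, 1) -> step(1, 0) -> 1

Answer: 1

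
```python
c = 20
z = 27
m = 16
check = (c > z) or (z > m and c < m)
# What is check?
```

Trace:
`c = 20` → c = 20
`z = 27` → z = 27
`m = 16` → m = 16
`check = (c > z) or (z > m and c < m)` → check = False
So check = False

Answer: False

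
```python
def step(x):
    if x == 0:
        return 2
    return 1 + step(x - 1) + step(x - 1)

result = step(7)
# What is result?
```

step(x) = 1 + 2·step(x-1), step(0)=2. Closed form: (2+1)·2^7 - 1 = 383.

Answer: 383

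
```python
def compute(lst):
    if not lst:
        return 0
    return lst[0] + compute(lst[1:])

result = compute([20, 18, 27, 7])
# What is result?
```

20 + 18 + 27 + 7 + 0 = 72

Answer: 72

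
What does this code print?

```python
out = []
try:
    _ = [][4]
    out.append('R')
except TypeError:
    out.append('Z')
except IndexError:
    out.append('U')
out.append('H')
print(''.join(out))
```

Execution trace: 'U' (except IndexError) → 'H' (after the try/except). Output: UH

Answer: UH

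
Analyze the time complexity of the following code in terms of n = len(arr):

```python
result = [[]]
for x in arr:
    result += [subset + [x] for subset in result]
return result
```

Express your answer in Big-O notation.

This is subset (power-set) generation — 2^n subsets, each materialised as a list of up to n elements. Time complexity: O(n · 2^n).

Answer: O(n · 2^n)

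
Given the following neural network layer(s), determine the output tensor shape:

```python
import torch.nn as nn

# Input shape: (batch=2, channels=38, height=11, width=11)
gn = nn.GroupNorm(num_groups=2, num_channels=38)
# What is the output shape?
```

Input: (2, 38, 11, 11) -> Output: (2, 38, 11, 11)

Answer: (2, 38, 11, 11)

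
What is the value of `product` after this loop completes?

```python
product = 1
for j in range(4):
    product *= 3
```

3^4 = 81
`product` takes the values: 1 → 3 → 9 → 27 → 81

Answer: 81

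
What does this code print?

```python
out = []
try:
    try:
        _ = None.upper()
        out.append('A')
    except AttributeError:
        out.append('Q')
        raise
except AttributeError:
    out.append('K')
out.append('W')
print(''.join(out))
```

Execution trace: 'Q' (inner except AttributeError) → 'K' (outer except AttributeError) → 'W' (after the try/except). Output: QKW

Answer: QKW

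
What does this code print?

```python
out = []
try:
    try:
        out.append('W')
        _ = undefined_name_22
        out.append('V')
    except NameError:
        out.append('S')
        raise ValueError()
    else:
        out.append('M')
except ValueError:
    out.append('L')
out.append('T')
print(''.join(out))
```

Execution trace: 'W' (inner try body) → 'S' (inner except NameError) → 'L' (outer except ValueError) → 'T' (after the try/except). Output: WSLT

Answer: WSLT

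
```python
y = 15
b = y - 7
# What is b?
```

Trace:
`y = 15` → y = 15
`b = y - 7` → b = 8
So b = 8

Answer: 8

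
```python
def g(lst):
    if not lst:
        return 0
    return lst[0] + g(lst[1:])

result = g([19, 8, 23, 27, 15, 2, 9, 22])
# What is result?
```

19 + 8 + 23 + 27 + 15 + 2 + 9 + 22 + 0 = 125

Answer: 125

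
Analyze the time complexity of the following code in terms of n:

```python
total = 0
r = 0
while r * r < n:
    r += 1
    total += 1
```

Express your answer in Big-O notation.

Each loop level contributes: √n. Multiplying the contributions gives O(√n).

Answer: O(√n)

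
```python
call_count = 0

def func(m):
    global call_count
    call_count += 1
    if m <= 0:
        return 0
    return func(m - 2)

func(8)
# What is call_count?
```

Linear recursion stepping by 2: 5 calls from m=8 down to ≤0.

Answer: 5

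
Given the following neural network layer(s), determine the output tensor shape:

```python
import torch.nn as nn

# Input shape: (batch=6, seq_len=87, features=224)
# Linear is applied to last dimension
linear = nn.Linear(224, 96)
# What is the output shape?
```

Input: (6, 87, 224) -> Output: (6, 87, 96)

Answer: (6, 87, 96)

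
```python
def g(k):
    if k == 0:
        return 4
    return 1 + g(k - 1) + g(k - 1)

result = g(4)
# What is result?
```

g(k) = 1 + 2·g(k-1), g(0)=4. Closed form: (4+1)·2^4 - 1 = 79.

Answer: 79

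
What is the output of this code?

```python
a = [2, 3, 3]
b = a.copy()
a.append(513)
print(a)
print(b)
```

Key concept: list.copy() creates independent copy.
Step by step:
`a = [2, 3, 3]` → a = [2, 3, 3]
`b = a.copy()` → b = [2, 3, 3]
`a.append(513)` → a = [2, 3, 3, 513]
`print(a)` → prints [2, 3, 3, 513]
`print(b)` → prints [2, 3, 3]

Answer:
[2, 3, 3, 513]
[2, 3, 3]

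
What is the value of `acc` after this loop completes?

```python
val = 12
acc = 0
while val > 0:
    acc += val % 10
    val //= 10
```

Sum digits of 12
`acc` takes the values: 0 → 2 → 3

Answer: 3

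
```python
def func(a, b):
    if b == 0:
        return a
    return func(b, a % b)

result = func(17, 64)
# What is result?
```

func(17, 64) -> func(64, 17) -> func(17, 13) -> func(13, 4) -> func(4, 1) -> func(1, 0) -> 1

Answer: 1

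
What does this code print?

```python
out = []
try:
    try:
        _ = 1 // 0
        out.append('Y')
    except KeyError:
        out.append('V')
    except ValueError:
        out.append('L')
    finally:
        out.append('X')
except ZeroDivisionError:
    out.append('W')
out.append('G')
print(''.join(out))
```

Execution trace: 'X' (finally) → 'W' (outer except ZeroDivisionError) → 'G' (after the try/except). Output: XWG

Answer: XWG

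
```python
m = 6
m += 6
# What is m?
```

Trace:
`m = 6` → m = 6
`m += 6` → m = 12
So m = 12

Answer: 12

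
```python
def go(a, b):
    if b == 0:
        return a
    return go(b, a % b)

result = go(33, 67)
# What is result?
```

go(33, 67) -> go(67, 33) -> go(33, 1) -> go(1, 0) -> 1

Answer: 1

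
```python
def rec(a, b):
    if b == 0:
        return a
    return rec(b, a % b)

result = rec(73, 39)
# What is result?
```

rec(73, 39) -> rec(39, 34) -> rec(34, 5) -> rec(5, 4) -> rec(4, 1) -> rec(1, 0) -> 1

Answer: 1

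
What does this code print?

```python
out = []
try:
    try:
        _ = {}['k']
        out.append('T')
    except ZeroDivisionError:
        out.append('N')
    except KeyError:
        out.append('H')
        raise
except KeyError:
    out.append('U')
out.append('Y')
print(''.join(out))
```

Execution trace: 'H' (inner except KeyError) → 'U' (outer except KeyError) → 'Y' (after the try/except). Output: HUY

Answer: HUY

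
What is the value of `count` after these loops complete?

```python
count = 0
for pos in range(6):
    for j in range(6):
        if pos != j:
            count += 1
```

6² - 6 (exclude diagonal)
`count` takes the values: 0 → 1 → 2 → 3 → 4 → 5 → 6 → 7 → 8 → 9 → 10 → 11 → 12 → 13 → 14 → 15 → 16 → 17 → 18 → 19 → 20 → 21 → 22 → 23 → 24 → 25 → 26 → 27 → 28 → 29 → 30

Answer: 30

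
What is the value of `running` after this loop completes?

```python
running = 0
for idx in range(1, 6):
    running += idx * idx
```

Sum of squares 1² to 5² = 55
`running` takes the values: 0 → 1 → 5 → 14 → 30 → 55

Answer: 55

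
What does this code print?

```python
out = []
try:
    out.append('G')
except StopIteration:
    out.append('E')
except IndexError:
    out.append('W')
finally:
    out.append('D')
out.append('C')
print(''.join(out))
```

Execution trace: 'G' (try body, no exception) → 'D' (finally) → 'C' (after the try/except). Output: GDC

Answer: GDC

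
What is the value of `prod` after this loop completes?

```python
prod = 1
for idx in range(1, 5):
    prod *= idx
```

4! = 24
`prod` takes the values: 1 → 2 → 6 → 24

Answer: 24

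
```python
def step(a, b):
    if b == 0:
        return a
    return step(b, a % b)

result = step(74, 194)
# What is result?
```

step(74, 194) -> step(194, 74) -> step(74, 46) -> step(46, 28) -> step(28, 18) -> step(18, 10) -> step(10, 8) -> step(8, 2) -> step(2, 0) -> 2

Answer: 2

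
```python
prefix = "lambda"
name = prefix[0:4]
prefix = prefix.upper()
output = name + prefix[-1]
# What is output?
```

Trace:
`prefix = "lambda"` → prefix = 'lambda'
`name = prefix[0:4]` → name = 'lamb'
`prefix = prefix.upper()` → prefix = 'LAMBDA'
`output = name + prefix[-1]` → output = 'lambA'
So output = 'lambA'

Answer: 'lambA'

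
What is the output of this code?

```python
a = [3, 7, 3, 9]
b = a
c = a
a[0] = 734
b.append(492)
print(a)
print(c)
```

Key concept: multiple aliases.
Step by step:
`a = [3, 7, 3, 9]` → a = [3, 7, 3, 9]
`b = a` → b = [3, 7, 3, 9] (same object as a)
`c = a` → c = [3, 7, 3, 9] (same object as a, b)
`a[0] = 734` → a = [734, 7, 3, 9] (same object as b, c); b = [734, 7, 3, 9] (same object as a, c); c = [734, 7, 3, 9] (same object as a, b)
`b.append(492)` → a = [734, 7, 3, 9, 492] (same object as b, c); b = [734, 7, 3, 9, 492] (same object as a, c); c = [734, 7, 3, 9, 492] (same object as a, b)
`print(a)` → prints [734, 7, 3, 9, 492]
`print(c)` → prints [734, 7, 3, 9, 492]

Answer:
[734, 7, 3, 9, 492]
[734, 7, 3, 9, 492]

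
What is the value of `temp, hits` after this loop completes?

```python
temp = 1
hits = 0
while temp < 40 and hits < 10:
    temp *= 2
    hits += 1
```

Double until >= 40 or 10 iterations
`temp, hits` takes the values: (1, 0) → (2, 0) → (2, 1) → (4, 1) → (4, 2) → (8, 2) → (8, 3) → (16, 3) → (16, 4) → (32, 4) → (32, 5) → (64, 5) → (64, 6)

Answer: 64, 6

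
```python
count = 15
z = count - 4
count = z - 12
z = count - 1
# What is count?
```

Trace:
`count = 15` → count = 15
`z = count - 4` → z = 11
`count = z - 12` → count = -1
`z = count - 1` → z = -2
So count = -1

Answer: -1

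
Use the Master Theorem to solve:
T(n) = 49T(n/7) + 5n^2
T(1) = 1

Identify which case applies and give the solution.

a=49, b=7, f(n)=5n^2. log_7(49) = 2. Since c=2 = 2, Case 2 applies: T(n) = Θ(n^log_b(a) · log n) = O(n^2 log n).

Answer: O(n^2 log n) - Case 2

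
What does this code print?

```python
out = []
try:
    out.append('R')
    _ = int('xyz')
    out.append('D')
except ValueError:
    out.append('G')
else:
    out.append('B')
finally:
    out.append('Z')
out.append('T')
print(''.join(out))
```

Execution trace: 'R' (try body) → 'G' (except ValueError) → 'Z' (finally) → 'T' (after the try/except). Output: RGZT

Answer: RGZT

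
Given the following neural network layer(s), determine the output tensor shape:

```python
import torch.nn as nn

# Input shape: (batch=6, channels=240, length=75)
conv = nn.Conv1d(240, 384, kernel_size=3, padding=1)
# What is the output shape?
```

Input: (6, 240, 75) -> Output: (6, 384, 75)

Answer: (6, 384, 75)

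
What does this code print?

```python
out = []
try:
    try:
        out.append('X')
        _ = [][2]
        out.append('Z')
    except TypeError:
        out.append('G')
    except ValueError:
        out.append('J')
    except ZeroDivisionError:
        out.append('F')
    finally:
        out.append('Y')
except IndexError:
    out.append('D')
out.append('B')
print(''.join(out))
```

Execution trace: 'X' (inner try body) → 'Y' (inner finally) → 'D' (outer except IndexError) → 'B' (after the try/except). Output: XYDB

Answer: XYDB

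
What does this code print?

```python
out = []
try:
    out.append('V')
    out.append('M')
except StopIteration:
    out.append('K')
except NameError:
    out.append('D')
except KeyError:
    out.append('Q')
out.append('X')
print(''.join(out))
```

Execution trace: 'V' (try body) → 'M' (try body, no exception) → 'X' (after the try/except). Output: VMX

Answer: VMX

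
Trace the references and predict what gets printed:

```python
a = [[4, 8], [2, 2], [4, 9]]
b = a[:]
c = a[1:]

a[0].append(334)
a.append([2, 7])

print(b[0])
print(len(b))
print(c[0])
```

Key concept: slice with nested mutation.
Step by step:
`a = [[4, 8], [2, 2], [4, 9]]` → a = [[4, 8], [2, 2], [4, 9]]
`b = a[:]` → b = [[4, 8], [2, 2], [4, 9]]
`c = a[1:]` → c = [[2, 2], [4, 9]]
`a[0].append(334)` → a = [[4, 8, 334], [2, 2], [4, 9]]; b = [[4, 8, 334], [2, 2], [4, 9]]
`a.append([2, 7])` → a = [[4, 8, 334], [2, 2], [4, 9], [2, 7]]
`print(b[0])` → prints [4, 8, 334]
`print(len(b))` → prints 3
`print(c[0])` → prints [2, 2]

Answer:
[4, 8, 334]
3
[2, 2]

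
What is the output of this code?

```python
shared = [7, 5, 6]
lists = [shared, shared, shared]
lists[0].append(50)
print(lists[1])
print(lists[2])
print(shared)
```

Key concept: list of same reference.
Step by step:
`shared = [7, 5, 6]` → shared = [7, 5, 6]
`lists = [shared, shared, shared]` → lists = [[7, 5, 6], [7, 5, 6], [7, 5, 6]]
`lists[0].append(50)` → shared = [7, 5, 6, 50]; lists = [[7, 5, 6, 50], [7, 5, 6, 50], [7, 5, 6, 50]]
`print(lists[1])` → prints [7, 5, 6, 50]
`print(lists[2])` → prints [7, 5, 6, 50]
`print(shared)` → prints [7, 5, 6, 50]

Answer:
[7, 5, 6, 50]
[7, 5, 6, 50]
[7, 5, 6, 50]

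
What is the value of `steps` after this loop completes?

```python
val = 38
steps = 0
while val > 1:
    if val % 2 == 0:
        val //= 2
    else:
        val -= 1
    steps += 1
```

Steps to reduce 38 to 1
`steps` takes the values: 0 → 1 → 2 → 3 → 4 → 5 → 6 → 7

Answer: 7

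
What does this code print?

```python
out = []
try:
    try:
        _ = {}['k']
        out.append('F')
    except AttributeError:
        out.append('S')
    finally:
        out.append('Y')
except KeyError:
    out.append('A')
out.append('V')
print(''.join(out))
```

Execution trace: 'Y' (finally) → 'A' (outer except KeyError) → 'V' (after the try/except). Output: YAV

Answer: YAV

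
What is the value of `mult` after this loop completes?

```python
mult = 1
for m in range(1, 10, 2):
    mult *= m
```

Product of 1, 3, 5, ... up to 9
`mult` takes the values: 1 → 3 → 15 → 105 → 945

Answer: 945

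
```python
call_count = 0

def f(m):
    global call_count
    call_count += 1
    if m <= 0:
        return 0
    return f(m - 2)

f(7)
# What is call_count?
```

Linear recursion stepping by 2: 5 calls from m=7 down to ≤0.

Answer: 5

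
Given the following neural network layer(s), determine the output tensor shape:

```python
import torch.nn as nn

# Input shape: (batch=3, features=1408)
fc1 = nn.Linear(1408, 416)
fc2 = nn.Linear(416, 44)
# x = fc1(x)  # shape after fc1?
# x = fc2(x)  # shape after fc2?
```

Input: (3, 1408) -> after fc1: (3, 416) -> Output: (3, 44)

Answer: (3, 44)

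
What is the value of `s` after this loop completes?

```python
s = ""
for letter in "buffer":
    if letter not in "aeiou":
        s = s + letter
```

Remove vowels from 'buffer'
`s` takes the values: "" → "b" → "bf" → "bff" → "bffr"

Answer: "bffr"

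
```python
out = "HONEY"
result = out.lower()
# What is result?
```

Trace:
`out = "HONEY"` → out = 'HONEY'
`result = out.lower()` → result = 'honey'
So result = 'honey'

Answer: 'honey'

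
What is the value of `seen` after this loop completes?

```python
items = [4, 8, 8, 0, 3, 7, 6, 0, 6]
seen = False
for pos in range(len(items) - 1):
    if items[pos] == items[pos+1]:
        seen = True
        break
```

Check consecutive duplicates in [4, 8, 8, 0, 3, 7, 6, 0, 6]
`seen` takes the values: False → True

Answer: True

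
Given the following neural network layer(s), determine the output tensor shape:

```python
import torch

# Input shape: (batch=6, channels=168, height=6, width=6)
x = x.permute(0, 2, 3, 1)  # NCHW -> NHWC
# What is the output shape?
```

Input: (6, 168, 6, 6) -> Output: (6, 6, 6, 168)

Answer: (6, 6, 6, 168)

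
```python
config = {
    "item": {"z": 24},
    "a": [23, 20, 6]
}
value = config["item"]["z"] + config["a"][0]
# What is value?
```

Trace:
`config = { ...` → config = {'item': {'z': 24}, 'a': [23, 20, 6]}
`value = config["item"]["z"] + config["a"][0]` → value = 47
So value = 47

Answer: 47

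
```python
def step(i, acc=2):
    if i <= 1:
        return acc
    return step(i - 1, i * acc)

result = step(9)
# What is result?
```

Accumulator trace (n, acc): (9, 2) -> (8, 18) -> (7, 144) -> (6, 1008) -> (5, 6048) -> (4, 30240) -> (3, 120960) -> (2, 362880) -> (1, 725760) -> return 725760

Answer: 725760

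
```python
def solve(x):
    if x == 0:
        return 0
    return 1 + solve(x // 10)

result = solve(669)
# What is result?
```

Count of digits of 669: 3

Answer: 3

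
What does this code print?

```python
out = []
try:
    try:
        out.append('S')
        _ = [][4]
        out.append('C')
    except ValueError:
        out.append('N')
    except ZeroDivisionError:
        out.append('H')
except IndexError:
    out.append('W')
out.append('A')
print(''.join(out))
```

Execution trace: 'S' (try body) → 'W' (outer except IndexError) → 'A' (after the try/except). Output: SWA

Answer: SWA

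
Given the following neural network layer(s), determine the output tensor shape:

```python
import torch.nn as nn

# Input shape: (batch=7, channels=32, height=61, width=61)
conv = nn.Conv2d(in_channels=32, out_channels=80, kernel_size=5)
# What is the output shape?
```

Input: (7, 32, 61, 61) -> Output: (7, 80, 57, 57)

Answer: (7, 80, 57, 57)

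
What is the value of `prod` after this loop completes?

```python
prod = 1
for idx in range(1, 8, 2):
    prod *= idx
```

Product of 1, 3, 5, ... up to 7
`prod` takes the values: 1 → 3 → 15 → 105

Answer: 105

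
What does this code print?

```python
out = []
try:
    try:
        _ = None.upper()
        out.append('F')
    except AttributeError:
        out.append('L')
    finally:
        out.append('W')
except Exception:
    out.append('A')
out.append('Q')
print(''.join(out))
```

Execution trace: 'L' (inner except AttributeError) → 'W' (inner finally) → 'Q' (after the try/except). Output: LWQ

Answer: LWQ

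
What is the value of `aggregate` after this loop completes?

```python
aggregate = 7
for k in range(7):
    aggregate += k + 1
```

Start at 7, add 1 to 7 = 35
`aggregate` takes the values: 7 → 8 → 10 → 13 → 17 → 22 → 28 → 35

Answer: 35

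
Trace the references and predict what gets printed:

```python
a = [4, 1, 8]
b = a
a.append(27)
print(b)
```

Key concept: basic list aliasing.
Step by step:
`a = [4, 1, 8]` → a = [4, 1, 8]
`b = a` → b = [4, 1, 8] (same object as a)
`a.append(27)` → a = [4, 1, 8, 27] (same object as b); b = [4, 1, 8, 27] (same object as a)
`print(b)` → prints [4, 1, 8, 27]

Answer: [4, 1, 8, 27]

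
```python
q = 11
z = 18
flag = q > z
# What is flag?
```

Trace:
`q = 11` → q = 11
`z = 18` → z = 18
`flag = q > z` → flag = False
So flag = False

Answer: False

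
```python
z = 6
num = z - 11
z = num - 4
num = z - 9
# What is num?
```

Trace:
`z = 6` → z = 6
`num = z - 11` → num = -5
`z = num - 4` → z = -9
`num = z - 9` → num = -18
So num = -18

Answer: -18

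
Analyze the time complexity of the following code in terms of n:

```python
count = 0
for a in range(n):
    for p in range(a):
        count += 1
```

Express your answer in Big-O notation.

Each loop level contributes: n × n. Multiplying the contributions gives O(n^2).

Answer: O(n^2)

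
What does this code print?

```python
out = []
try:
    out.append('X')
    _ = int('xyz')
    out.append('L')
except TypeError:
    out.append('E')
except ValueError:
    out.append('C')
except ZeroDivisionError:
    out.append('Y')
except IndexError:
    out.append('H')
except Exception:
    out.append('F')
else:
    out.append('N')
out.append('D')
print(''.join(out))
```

Execution trace: 'X' (try body) → 'C' (except ValueError) → 'D' (after the try/except). Output: XCD

Answer: XCD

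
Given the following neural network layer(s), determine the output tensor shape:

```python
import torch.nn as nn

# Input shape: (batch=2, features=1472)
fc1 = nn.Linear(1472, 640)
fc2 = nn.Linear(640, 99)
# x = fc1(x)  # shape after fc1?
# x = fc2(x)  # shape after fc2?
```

Input: (2, 1472) -> after fc1: (2, 640) -> Output: (2, 99)

Answer: (2, 99)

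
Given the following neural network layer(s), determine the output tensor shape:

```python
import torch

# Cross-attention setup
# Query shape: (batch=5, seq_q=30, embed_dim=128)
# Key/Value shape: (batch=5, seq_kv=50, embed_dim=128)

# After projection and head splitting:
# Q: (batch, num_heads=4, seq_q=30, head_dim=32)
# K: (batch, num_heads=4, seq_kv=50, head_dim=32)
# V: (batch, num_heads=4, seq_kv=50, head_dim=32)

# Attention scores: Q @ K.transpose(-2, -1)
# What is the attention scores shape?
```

Input: (5, 30, 128) -> Output: (5, 4, 30, 50)

Answer: (5, 4, 30, 50)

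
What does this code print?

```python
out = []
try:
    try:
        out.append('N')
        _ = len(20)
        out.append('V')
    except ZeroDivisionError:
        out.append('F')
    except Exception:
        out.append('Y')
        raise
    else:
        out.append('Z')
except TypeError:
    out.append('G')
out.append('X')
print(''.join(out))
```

Execution trace: 'N' (try body) → 'Y' (except Exception) → 'G' (outer except TypeError) → 'X' (after the try/except). Output: NYGX

Answer: NYGX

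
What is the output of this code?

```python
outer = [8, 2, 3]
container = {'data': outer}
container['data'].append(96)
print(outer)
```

Key concept: dict holds reference to list.
Step by step:
`outer = [8, 2, 3]` → outer = [8, 2, 3]
`container = {'data': outer}` → container = {'data': [8, 2, 3]}
`container['data'].append(96)` → outer = [8, 2, 3, 96]; container = {'data': [8, 2, 3, 96]}
`print(outer)` → prints [8, 2, 3, 96]

Answer: [8, 2, 3, 96]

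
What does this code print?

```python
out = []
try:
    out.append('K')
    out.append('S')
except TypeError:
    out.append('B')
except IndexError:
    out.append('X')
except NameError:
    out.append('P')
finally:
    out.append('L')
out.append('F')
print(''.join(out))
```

Execution trace: 'K' (try body) → 'S' (try body, no exception) → 'L' (finally) → 'F' (after the try/except). Output: KSLF

Answer: KSLF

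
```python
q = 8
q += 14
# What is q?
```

Trace:
`q = 8` → q = 8
`q += 14` → q = 22
So q = 22

Answer: 22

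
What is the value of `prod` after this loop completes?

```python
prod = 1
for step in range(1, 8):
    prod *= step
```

7! = 5040
`prod` takes the values: 1 → 2 → 6 → 24 → 120 → 720 → 5040

Answer: 5040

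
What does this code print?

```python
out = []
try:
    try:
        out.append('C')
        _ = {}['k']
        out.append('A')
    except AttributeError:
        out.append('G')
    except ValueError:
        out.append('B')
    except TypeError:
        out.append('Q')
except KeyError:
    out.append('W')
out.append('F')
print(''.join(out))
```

Execution trace: 'C' (try body) → 'W' (outer except KeyError) → 'F' (after the try/except). Output: CWF

Answer: CWF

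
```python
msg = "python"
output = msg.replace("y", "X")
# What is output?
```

Trace:
`msg = "python"` → msg = 'python'
`output = msg.replace("y", "X")` → output = 'pXthon'
So output = 'pXthon'

Answer: 'pXthon'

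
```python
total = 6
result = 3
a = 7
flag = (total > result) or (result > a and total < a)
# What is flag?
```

Trace:
`total = 6` → total = 6
`result = 3` → result = 3
`a = 7` → a = 7
`flag = (total > result) or (result > a and total < a)` → flag = True
So flag = True

Answer: True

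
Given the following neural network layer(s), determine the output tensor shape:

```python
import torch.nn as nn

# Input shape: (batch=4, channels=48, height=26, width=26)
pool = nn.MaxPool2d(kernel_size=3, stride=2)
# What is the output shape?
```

Input: (4, 48, 26, 26) -> Output: (4, 48, 12, 12)

Answer: (4, 48, 12, 12)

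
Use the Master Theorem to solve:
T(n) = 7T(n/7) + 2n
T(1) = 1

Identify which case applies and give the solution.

a=7, b=7, f(n)=2n. log_7(7) = 1. Since c=1 = 1, Case 2 applies: T(n) = Θ(n^log_b(a) · log n) = O(n log n).

Answer: O(n log n) - Case 2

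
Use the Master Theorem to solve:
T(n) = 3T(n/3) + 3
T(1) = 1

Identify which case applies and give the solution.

a=3, b=3, f(n)=3. log_3(3) = 1. Since c=0 < 1, Case 1 applies: T(n) = Θ(n^log_b(a)) = O(n).

Answer: O(n) - Case 1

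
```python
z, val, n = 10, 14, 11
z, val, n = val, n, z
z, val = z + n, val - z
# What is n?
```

Trace:
`z, val, n = 10, 14, 11` → z = 10; val = 14; n = 11
`z, val, n = val, n, z` → z = 14; val = 11; n = 10
`z, val = z + n, val - z` → z = 24; val = -3
So n = 10

Answer: 10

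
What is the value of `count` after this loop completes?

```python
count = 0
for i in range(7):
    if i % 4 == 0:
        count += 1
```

Count numbers divisible by 4 in range(7)
`count` takes the values: 0 → 1 → 2

Answer: 2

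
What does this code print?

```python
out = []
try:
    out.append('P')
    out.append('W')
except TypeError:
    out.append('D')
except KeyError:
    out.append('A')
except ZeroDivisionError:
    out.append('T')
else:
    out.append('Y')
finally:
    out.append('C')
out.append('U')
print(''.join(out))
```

Execution trace: 'P' (try body) → 'W' (try body, no exception) → 'Y' (else) → 'C' (finally) → 'U' (after the try/except). Output: PWYCU

Answer: PWYCU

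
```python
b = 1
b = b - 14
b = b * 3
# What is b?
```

Trace:
`b = 1` → b = 1
`b = b - 14` → b = -13
`b = b * 3` → b = -39
So b = -39

Answer: -39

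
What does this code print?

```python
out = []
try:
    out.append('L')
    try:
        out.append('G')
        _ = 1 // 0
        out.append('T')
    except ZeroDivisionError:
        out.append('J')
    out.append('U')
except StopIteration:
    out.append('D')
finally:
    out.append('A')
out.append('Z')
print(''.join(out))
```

Execution trace: 'L' (try body) → 'G' (inner try body) → 'J' (inner except ZeroDivisionError) → 'U' (try body, no exception) → 'A' (finally) → 'Z' (after the try/except). Output: LGJUAZ

Answer: LGJUAZ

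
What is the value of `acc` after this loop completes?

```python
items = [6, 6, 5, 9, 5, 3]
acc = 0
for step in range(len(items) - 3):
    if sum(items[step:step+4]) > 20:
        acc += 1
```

Count windows with sum > 20
`acc` takes the values: 0 → 1 → 2 → 3

Answer: 3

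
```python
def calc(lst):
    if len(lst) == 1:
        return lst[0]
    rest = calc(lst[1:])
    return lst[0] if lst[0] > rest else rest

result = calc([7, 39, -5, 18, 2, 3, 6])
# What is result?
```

Recursive max over [7, 39, -5, 18, 2, 3, 6] = 39

Answer: 39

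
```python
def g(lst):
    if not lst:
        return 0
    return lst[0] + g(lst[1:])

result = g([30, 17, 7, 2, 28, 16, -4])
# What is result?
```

30 + 17 + 7 + 2 + 28 + 16 + (-4) + 0 = 96

Answer: 96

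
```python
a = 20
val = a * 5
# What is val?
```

Trace:
`a = 20` → a = 20
`val = a * 5` → val = 100
So val = 100

Answer: 100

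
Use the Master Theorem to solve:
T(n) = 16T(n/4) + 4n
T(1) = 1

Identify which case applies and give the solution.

a=16, b=4, f(n)=4n. log_4(16) = 2. Since c=1 < 2, Case 1 applies: T(n) = Θ(n^log_b(a)) = O(n^2).

Answer: O(n^2) - Case 1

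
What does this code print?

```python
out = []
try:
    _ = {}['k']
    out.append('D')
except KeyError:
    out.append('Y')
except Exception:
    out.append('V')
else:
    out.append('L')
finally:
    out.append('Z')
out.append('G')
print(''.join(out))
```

Execution trace: 'Y' (except KeyError) → 'Z' (finally) → 'G' (after the try/except). Output: YZG

Answer: YZG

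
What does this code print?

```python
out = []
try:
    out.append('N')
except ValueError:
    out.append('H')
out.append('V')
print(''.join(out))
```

Execution trace: 'N' (try body, no exception) → 'V' (after the try/except). Output: NV

Answer: NV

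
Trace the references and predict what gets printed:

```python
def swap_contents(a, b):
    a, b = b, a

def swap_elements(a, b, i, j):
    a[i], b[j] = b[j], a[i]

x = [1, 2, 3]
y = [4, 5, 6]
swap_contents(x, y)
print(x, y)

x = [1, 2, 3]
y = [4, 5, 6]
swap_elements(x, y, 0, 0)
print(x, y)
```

Key concept: parameter rebinding vs mutation.
Step by step:
`x = [1, 2, 3]` → x = [1, 2, 3]
`y = [4, 5, 6]` → y = [4, 5, 6]
`swap_contents(x, y)` → no visible change to tracked variables
`print(x, y)` → prints [1, 2, 3] [4, 5, 6]
`x = [1, 2, 3]` → x = [1, 2, 3]
`y = [4, 5, 6]` → y = [4, 5, 6]
`swap_elements(x, y, 0, 0)` → x = [4, 2, 3]; y = [1, 5, 6]
`print(x, y)` → prints [4, 2, 3] [1, 5, 6]

Answer:
[1, 2, 3] [4, 5, 6]
[4, 2, 3] [1, 5, 6]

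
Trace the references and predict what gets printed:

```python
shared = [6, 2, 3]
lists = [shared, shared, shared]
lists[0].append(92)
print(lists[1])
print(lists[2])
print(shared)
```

Key concept: list of same reference.
Step by step:
`shared = [6, 2, 3]` → shared = [6, 2, 3]
`lists = [shared, shared, shared]` → lists = [[6, 2, 3], [6, 2, 3], [6, 2, 3]]
`lists[0].append(92)` → shared = [6, 2, 3, 92]; lists = [[6, 2, 3, 92], [6, 2, 3, 92], [6, 2, 3, 92]]
`print(lists[1])` → prints [6, 2, 3, 92]
`print(lists[2])` → prints [6, 2, 3, 92]
`print(shared)` → prints [6, 2, 3, 92]

Answer:
[6, 2, 3, 92]
[6, 2, 3, 92]
[6, 2, 3, 92]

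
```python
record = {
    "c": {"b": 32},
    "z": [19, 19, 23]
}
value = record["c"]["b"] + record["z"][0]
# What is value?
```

Trace:
`record = { ...` → record = {'c': {'b': 32}, 'z': [19, 19, 23]}
`value = record["c"]["b"] + record["z"][0]` → value = 51
So value = 51

Answer: 51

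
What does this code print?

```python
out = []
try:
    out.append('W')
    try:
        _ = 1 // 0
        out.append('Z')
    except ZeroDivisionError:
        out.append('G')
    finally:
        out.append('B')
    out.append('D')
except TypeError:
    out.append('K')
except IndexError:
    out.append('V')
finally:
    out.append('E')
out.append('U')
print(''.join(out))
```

Execution trace: 'W' (try body) → 'G' (inner except ZeroDivisionError) → 'B' (inner finally) → 'D' (try body, no exception) → 'E' (finally) → 'U' (after the try/except). Output: WGBDEU

Answer: WGBDEU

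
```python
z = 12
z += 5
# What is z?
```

Trace:
`z = 12` → z = 12
`z += 5` → z = 17
So z = 17

Answer: 17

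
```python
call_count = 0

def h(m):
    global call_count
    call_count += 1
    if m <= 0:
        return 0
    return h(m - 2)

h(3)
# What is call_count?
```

Linear recursion stepping by 2: 3 calls from m=3 down to ≤0.

Answer: 3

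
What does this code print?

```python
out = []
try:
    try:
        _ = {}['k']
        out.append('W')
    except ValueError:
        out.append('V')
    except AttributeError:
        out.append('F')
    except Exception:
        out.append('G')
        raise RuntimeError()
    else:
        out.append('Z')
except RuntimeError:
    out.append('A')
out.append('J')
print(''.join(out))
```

Execution trace: 'G' (inner except Exception) → 'A' (outer except RuntimeError) → 'J' (after the try/except). Output: GAJ

Answer: GAJ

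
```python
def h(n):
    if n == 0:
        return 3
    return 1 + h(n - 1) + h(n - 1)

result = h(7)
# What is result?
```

h(n) = 1 + 2·h(n-1), h(0)=3. Closed form: (3+1)·2^7 - 1 = 511.

Answer: 511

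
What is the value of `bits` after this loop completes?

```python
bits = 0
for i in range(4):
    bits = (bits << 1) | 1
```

Build 4 consecutive 1-bits: 0b1111
`bits` takes the values: 0 → 1 → 3 → 7 → 15

Answer: 15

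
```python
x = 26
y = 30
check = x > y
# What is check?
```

Trace:
`x = 26` → x = 26
`y = 30` → y = 30
`check = x > y` → check = False
So check = False

Answer: False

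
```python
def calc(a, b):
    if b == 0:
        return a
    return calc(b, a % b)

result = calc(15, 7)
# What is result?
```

calc(15, 7) -> calc(7, 1) -> calc(1, 0) -> 1

Answer: 1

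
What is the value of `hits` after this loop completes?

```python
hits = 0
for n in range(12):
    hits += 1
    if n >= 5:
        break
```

Loop breaks when n reaches 5, hits is 6
`hits` takes the values: 0 → 1 → 2 → 3 → 4 → 5 → 6

Answer: 6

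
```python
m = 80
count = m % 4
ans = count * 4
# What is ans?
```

Trace:
`m = 80` → m = 80
`count = m % 4` → count = 0
`ans = count * 4` → ans = 0
So ans = 0

Answer: 0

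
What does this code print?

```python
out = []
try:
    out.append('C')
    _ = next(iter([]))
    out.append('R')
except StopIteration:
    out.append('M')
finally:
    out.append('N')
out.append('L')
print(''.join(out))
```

Execution trace: 'C' (try body) → 'M' (except StopIteration) → 'N' (finally) → 'L' (after the try/except). Output: CMNL

Answer: CMNL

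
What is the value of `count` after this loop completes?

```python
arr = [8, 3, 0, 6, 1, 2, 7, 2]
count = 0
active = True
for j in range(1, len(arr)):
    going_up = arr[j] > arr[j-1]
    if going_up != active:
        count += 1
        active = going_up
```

Count direction changes in [8, 3, 0, 6, 1, 2, 7, 2]
`count` takes the values: 0 → 1 → 2 → 3 → 4 → 5

Answer: 5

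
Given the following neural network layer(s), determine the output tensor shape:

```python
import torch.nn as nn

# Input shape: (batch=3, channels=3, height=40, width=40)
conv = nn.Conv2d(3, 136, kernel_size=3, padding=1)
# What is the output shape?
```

Input: (3, 3, 40, 40) -> Output: (3, 136, 40, 40)

Answer: (3, 136, 40, 40)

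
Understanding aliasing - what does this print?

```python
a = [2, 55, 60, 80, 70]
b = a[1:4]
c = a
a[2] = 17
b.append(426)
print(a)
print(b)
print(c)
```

Key concept: slice vs alias.
Step by step:
`a = [2, 55, 60, 80, 70]` → a = [2, 55, 60, 80, 70]
`b = a[1:4]` → b = [55, 60, 80]
`c = a` → c = [2, 55, 60, 80, 70] (same object as a)
`a[2] = 17` → a = [2, 55, 17, 80, 70] (same object as c); c = [2, 55, 17, 80, 70] (same object as a)
`b.append(426)` → b = [55, 60, 80, 426]
`print(a)` → prints [2, 55, 17, 80, 70]
`print(b)` → prints [55, 60, 80, 426]
`print(c)` → prints [2, 55, 17, 80, 70]

Answer:
[2, 55, 17, 80, 70]
[55, 60, 80, 426]
[2, 55, 17, 80, 70]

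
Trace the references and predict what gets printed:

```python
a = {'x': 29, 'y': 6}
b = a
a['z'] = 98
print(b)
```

Key concept: dict aliasing.
Step by step:
`a = {'x': 29, 'y': 6}` → a = {'x': 29, 'y': 6}
`b = a` → b = {'x': 29, 'y': 6} (same object as a)
`a['z'] = 98` → a = {'x': 29, 'y': 6, 'z': 98} (same object as b); b = {'x': 29, 'y': 6, 'z': 98} (same object as a)
`print(b)` → prints {'x': 29, 'y': 6, 'z': 98}

Answer: {'x': 29, 'y': 6, 'z': 98}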